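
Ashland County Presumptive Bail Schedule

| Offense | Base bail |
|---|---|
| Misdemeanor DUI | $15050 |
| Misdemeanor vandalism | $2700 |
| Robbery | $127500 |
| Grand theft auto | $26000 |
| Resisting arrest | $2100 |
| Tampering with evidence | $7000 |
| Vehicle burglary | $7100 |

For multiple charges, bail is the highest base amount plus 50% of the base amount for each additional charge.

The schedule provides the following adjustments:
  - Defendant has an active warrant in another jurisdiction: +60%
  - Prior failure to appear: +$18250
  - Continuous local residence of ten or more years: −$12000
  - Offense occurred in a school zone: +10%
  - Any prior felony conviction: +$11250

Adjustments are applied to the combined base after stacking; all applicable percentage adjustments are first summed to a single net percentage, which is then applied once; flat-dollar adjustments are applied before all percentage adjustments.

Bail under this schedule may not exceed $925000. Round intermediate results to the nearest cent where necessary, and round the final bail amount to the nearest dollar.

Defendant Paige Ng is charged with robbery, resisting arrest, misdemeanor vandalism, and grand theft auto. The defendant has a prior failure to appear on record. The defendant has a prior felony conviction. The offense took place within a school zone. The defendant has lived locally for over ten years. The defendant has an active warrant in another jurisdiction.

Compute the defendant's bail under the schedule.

$272680

Base amounts from the schedule: robbery $127500; resisting arrest $2100; misdemeanor vandalism $2700; grand theft auto $26000.
Stacking rule: highest base plus 50% of each additional charge. Highest is robbery at $127500. Additional: $2100 × 50% = $1050; $2700 × 50% = $1350; $26000 × 50% = $13000. Combined base = $127500 + $15400 = $142900.
Prior failure to appear (+$18250 flat): $142900 + $18250 = $161150.
Continuous local residence of ten or more years (−$12000 flat): $161150 − $12000 = $149150.
Any prior felony conviction (+$11250 flat): $149150 + $11250 = $160400.
Net percentage adjustment: +60% +10% = +70%. $160400 × 1.7 = $272680.
$272680 is within the $925000 maximum.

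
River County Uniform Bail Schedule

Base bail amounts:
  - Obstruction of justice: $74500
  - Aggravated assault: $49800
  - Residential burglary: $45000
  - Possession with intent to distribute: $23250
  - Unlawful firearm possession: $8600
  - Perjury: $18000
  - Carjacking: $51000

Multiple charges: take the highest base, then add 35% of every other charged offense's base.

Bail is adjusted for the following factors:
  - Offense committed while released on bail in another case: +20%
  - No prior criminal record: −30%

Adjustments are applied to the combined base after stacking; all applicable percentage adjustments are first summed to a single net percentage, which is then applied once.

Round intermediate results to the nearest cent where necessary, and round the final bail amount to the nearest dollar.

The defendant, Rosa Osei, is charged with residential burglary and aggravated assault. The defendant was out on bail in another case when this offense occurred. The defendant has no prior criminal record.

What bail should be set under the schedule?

$58995

Base amounts from the schedule: residential burglary $45000; aggravated assault $49800.
Stacking rule: highest base plus 35% of each additional charge. Highest is aggravated assault at $49800. Additional: $45000 × 35% = $15750. Combined base = $49800 + $15750 = $65550.
Net percentage adjustment: +20% −30% = −10%. $65550 × 0.9 = $58995.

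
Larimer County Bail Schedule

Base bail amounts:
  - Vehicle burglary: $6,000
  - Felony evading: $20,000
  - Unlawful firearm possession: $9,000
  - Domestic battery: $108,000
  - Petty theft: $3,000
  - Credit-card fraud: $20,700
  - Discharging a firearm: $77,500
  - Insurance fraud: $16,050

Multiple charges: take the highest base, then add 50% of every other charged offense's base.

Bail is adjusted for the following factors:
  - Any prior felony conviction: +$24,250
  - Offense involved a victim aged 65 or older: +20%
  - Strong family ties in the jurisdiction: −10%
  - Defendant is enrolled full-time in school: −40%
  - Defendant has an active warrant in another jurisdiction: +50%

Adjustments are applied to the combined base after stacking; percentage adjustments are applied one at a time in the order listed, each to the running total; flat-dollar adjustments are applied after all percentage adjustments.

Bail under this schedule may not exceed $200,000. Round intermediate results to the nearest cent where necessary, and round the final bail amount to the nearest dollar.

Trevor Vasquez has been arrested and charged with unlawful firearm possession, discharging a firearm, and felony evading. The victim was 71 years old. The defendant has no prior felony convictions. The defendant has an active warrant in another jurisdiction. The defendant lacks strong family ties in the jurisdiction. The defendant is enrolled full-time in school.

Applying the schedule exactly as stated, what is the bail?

$99,360

Base amounts from the schedule: unlawful firearm possession $9,000; discharging a firearm $77,500; felony evading $20,000.
Stacking rule: highest base plus 50% of each additional charge. Highest is discharging a firearm at $77,500. Additional: $9,000 × 50% = $4,500; $20,000 × 50% = $10,000. Combined base = $77,500 + $14,500 = $92,000.
Offense involved a victim aged 65 or older (+20%): $92,000 × 1.2 = $110,400.
Defendant is enrolled full-time in school (−40%): $110,400 × 0.6 = $66,240.
Defendant has an active warrant in another jurisdiction (+50%): $66,240 × 1.5 = $99,360.
$99,360 is within the $200,000 maximum.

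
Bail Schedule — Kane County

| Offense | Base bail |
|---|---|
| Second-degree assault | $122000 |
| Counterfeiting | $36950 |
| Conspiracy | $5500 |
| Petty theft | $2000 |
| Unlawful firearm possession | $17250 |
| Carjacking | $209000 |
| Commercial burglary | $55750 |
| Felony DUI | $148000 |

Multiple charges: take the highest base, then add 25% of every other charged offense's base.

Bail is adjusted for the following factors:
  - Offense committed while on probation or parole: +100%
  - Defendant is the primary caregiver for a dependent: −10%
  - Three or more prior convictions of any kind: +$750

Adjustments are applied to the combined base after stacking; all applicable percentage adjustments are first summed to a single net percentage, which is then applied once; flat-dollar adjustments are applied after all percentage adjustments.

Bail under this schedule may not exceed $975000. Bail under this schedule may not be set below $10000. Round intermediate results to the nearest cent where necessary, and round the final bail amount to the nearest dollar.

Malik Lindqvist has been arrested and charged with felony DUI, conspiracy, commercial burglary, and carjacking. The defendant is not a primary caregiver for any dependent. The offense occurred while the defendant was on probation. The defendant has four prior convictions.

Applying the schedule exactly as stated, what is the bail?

Base amounts from the schedule: felony DUI $148000; conspiracy $5500; commercial burglary $55750; carjacking $209000.
Stacking rule: highest base plus 25% of each additional charge. Highest is carjacking at $209000. Additional: $148000 × 25% = $37000; $5500 × 25% = $1375; $55750 × 25% = $13937.50. Combined base = $209000 + $52312.50 = $261312.50.
Offense committed while on probation or parole (+100%): $261312.50 × 2 = $522625.
Three or more prior convictions of any kind (+$750 flat): $522625 + $750 = $523375.
$523375 is within the $975000 maximum.
$523375 is at or above the $10000 minimum.

$523375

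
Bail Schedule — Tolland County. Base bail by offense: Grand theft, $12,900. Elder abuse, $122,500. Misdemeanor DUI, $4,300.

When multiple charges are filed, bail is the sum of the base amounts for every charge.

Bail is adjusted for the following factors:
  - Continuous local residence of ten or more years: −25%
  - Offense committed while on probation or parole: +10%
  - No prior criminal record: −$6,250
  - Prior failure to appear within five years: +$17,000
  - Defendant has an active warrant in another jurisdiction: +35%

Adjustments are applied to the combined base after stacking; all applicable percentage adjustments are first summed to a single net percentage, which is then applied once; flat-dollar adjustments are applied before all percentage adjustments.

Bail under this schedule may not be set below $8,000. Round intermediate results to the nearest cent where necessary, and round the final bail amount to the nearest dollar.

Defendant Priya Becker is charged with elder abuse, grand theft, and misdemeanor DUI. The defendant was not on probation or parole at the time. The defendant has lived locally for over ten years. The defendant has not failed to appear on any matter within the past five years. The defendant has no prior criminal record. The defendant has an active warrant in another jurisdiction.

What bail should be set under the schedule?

Base amounts from the schedule: elder abuse $122,500; grand theft $12,900; misdemeanor DUI $4,300.
Stacking rule: sum of all bases. $122,500 + $12,900 + $4,300 = $139,700.
No prior criminal record (−$6,250 flat): $139,700 − $6,250 = $133,450.
Net percentage adjustment: −25% +35% = +10%. $133,450 × 1.1 = $146,795.
$146,795 is at or above the $8,000 minimum.

$146,795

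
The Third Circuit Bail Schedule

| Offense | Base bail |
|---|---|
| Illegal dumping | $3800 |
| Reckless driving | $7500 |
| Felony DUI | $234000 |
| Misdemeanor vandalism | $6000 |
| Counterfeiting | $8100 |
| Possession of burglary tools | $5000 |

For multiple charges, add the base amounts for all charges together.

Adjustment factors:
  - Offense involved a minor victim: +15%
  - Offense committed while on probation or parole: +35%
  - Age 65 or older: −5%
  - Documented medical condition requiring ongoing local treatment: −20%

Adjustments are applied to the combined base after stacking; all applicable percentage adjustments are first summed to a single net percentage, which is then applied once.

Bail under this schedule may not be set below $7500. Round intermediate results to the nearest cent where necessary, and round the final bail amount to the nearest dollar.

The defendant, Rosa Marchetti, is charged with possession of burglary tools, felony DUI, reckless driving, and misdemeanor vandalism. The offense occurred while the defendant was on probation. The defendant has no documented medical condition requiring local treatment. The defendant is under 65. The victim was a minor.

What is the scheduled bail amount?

$378750

Base amounts from the schedule: possession of burglary tools $5000; felony DUI $234000; reckless driving $7500; misdemeanor vandalism $6000.
Stacking rule: sum of all bases. $5000 + $234000 + $7500 + $6000 = $252500.
Net percentage adjustment: +15% +35% = +50%. $252500 × 1.5 = $378750.
$378750 is at or above the $7500 minimum.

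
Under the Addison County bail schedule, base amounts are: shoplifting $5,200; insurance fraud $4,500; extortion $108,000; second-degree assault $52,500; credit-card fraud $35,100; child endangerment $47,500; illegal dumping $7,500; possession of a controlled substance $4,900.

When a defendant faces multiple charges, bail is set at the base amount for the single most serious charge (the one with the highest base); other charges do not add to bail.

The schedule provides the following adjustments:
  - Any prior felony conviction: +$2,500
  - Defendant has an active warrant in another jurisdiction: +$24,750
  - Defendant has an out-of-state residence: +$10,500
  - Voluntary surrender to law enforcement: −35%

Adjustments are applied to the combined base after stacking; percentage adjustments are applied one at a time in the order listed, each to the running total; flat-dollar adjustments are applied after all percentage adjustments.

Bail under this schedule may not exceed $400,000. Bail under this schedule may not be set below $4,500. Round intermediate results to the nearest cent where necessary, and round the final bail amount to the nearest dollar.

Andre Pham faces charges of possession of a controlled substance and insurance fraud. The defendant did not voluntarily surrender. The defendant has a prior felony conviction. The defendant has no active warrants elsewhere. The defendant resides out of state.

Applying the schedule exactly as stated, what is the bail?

$17,900

Base amounts from the schedule: possession of a controlled substance $4,900; insurance fraud $4,500.
Stacking rule: use the highest base only. Highest is possession of a controlled substance at $4,900. Combined base = $4,900.
Any prior felony conviction (+$2,500 flat): $4,900 + $2,500 = $7,400.
Defendant has an out-of-state residence (+$10,500 flat): $7,400 + $10,500 = $17,900.
$17,900 is within the $400,000 maximum.
$17,900 is at or above the $4,500 minimum.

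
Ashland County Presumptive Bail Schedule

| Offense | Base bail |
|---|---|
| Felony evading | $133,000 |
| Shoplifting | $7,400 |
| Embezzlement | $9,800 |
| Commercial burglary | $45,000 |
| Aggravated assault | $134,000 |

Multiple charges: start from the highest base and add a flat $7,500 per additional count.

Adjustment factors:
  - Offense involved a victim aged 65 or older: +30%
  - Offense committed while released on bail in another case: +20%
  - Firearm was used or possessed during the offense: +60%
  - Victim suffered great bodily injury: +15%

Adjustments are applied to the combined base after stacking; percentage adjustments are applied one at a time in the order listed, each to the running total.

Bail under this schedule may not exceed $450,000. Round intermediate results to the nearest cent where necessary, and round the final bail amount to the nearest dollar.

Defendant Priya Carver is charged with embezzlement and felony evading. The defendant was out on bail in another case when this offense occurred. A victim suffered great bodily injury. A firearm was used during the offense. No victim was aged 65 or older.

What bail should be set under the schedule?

Base amounts from the schedule: embezzlement $9,800; felony evading $133,000.
Stacking rule: highest base plus $7,500 per additional charge. Highest is felony evading at $133,000; 1 additional charge → +$7,500. Combined base = $140,500.
Offense committed while released on bail in another case (+20%): $140,500 × 1.2 = $168,600.
Firearm was used or possessed during the offense (+60%): $168,600 × 1.6 = $269,760.
Victim suffered great bodily injury (+15%): $269,760 × 1.15 = $310,224.
$310,224 is within the $450,000 maximum.

$310,224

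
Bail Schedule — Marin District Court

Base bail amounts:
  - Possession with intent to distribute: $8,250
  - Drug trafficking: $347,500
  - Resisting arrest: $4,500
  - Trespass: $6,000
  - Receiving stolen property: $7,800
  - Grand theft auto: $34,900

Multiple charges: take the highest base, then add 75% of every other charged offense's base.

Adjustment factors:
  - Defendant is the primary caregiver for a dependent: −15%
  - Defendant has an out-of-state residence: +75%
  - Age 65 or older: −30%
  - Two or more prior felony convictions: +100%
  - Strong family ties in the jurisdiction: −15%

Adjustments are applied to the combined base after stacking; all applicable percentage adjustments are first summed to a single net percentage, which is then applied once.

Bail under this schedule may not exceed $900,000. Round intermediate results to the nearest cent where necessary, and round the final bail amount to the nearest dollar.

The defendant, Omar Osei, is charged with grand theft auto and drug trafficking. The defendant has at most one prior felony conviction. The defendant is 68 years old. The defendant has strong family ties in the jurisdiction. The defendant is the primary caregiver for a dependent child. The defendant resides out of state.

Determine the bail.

Base amounts from the schedule: grand theft auto $34,900; drug trafficking $347,500.
Stacking rule: highest base plus 75% of each additional charge. Highest is drug trafficking at $347,500. Additional: $34,900 × 75% = $26,175. Combined base = $347,500 + $26,175 = $373,675.
Net percentage adjustment: −15% +75% −30% −15% = +15%. $373,675 × 1.15 = $429,726.25.
$429,726.25 is within the $900,000 maximum.
Rounded to the nearest dollar: $429,726.

$429,726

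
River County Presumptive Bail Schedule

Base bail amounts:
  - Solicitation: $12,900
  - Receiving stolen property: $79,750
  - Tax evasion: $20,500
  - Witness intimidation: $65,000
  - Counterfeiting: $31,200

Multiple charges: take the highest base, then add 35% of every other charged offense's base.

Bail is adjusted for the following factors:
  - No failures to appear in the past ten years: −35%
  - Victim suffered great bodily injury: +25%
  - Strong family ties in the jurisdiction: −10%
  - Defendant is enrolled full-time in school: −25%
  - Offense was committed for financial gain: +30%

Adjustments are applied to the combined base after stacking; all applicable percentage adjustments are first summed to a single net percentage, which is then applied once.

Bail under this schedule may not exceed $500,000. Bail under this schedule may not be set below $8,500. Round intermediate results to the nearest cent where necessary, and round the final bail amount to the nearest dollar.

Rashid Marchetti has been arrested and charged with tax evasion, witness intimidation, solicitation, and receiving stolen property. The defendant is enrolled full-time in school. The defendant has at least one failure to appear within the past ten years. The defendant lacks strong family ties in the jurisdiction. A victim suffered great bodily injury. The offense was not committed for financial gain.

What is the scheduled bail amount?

Base amounts from the schedule: tax evasion $20,500; witness intimidation $65,000; solicitation $12,900; receiving stolen property $79,750.
Stacking rule: highest base plus 35% of each additional charge. Highest is receiving stolen property at $79,750. Additional: $20,500 × 35% = $7,175; $65,000 × 35% = $22,750; $12,900 × 35% = $4,515. Combined base = $79,750 + $34,440 = $114,190.
Net percentage adjustment: +25% −25% = +0%. $114,190 × 1 = $114,190.
$114,190 is within the $500,000 maximum.
$114,190 is at or above the $8,500 minimum.

$114,190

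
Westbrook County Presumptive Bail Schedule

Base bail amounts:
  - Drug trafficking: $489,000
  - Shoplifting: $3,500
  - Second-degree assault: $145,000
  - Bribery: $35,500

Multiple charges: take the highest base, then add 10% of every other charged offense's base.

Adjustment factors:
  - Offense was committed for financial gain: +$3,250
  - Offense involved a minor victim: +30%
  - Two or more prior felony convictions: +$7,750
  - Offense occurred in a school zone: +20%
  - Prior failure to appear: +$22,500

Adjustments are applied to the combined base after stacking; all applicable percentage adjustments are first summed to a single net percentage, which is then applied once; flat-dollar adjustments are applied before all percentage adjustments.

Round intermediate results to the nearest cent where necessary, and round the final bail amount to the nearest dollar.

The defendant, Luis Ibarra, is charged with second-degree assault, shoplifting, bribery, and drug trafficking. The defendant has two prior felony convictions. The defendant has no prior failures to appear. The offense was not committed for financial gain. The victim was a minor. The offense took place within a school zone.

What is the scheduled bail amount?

$772,725

Base amounts from the schedule: second-degree assault $145,000; shoplifting $3,500; bribery $35,500; drug trafficking $489,000.
Stacking rule: highest base plus 10% of each additional charge. Highest is drug trafficking at $489,000. Additional: $145,000 × 10% = $14,500; $3,500 × 10% = $350; $35,500 × 10% = $3,550. Combined base = $489,000 + $18,400 = $507,400.
Two or more prior felony convictions (+$7,750 flat): $507,400 + $7,750 = $515,150.
Net percentage adjustment: +30% +20% = +50%. $515,150 × 1.5 = $772,725.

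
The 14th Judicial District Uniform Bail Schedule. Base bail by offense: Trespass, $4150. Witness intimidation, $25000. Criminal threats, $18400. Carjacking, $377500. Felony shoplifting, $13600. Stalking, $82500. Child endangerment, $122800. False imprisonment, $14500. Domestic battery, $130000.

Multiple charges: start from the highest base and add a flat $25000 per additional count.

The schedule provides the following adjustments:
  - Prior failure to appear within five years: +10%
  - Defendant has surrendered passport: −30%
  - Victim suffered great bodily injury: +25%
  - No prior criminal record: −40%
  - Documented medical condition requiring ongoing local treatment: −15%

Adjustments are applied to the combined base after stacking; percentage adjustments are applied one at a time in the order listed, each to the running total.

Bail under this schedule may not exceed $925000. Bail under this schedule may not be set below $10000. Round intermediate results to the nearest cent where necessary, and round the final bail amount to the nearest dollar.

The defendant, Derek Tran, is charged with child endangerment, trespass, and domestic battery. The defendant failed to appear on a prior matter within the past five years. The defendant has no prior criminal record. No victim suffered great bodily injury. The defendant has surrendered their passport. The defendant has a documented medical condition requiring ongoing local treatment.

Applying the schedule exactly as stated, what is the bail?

Base amounts from the schedule: child endangerment $122800; trespass $4150; domestic battery $130000.
Stacking rule: highest base plus $25000 per additional charge. Highest is domestic battery at $130000; 2 additional charges → +$50000. Combined base = $180000.
Prior failure to appear within five years (+10%): $180000 × 1.1 = $198000.
Defendant has surrendered passport (−30%): $198000 × 0.7 = $138600.
No prior criminal record (−40%): $138600 × 0.6 = $83160.
Documented medical condition requiring ongoing local treatment (−15%): $83160 × 0.85 = $70686.
$70686 is within the $925000 maximum.
$70686 is at or above the $10000 minimum.

$70686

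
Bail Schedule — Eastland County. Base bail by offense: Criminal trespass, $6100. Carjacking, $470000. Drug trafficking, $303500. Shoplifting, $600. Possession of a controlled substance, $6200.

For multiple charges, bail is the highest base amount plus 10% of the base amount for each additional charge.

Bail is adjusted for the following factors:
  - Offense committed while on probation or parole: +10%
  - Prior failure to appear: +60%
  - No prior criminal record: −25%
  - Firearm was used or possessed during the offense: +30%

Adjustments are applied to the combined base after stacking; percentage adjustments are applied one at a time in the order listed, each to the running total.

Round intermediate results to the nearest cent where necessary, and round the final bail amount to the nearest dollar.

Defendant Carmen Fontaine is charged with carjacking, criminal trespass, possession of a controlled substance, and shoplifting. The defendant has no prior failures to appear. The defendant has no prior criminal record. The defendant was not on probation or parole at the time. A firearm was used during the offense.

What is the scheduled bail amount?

Base amounts from the schedule: carjacking $470000; criminal trespass $6100; possession of a controlled substance $6200; shoplifting $600.
Stacking rule: highest base plus 10% of each additional charge. Highest is carjacking at $470000. Additional: $6100 × 10% = $610; $6200 × 10% = $620; $600 × 10% = $60. Combined base = $470000 + $1290 = $471290.
No prior criminal record (−25%): $471290 × 0.75 = $353467.50.
Firearm was used or possessed during the offense (+30%): $353467.50 × 1.3 = $459507.75.
Rounded to the nearest dollar: $459508.

$459508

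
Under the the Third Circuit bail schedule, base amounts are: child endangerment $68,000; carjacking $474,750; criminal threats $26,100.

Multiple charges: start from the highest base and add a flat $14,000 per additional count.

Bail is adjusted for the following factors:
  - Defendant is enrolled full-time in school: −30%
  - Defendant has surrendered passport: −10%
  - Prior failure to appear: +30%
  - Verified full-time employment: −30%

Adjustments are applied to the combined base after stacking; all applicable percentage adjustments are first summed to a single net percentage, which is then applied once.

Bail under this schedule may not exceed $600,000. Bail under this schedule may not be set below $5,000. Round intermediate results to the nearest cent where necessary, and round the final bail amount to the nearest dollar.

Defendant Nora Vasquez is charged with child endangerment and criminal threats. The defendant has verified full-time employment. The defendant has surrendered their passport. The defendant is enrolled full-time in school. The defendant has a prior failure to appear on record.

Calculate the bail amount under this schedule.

Base amounts from the schedule: child endangerment $68,000; criminal threats $26,100.
Stacking rule: highest base plus $14,000 per additional charge. Highest is child endangerment at $68,000; 1 additional charge → +$14,000. Combined base = $82,000.
Net percentage adjustment: −30% −10% +30% −30% = −40%. $82,000 × 0.6 = $49,200.
$49,200 is within the $600,000 maximum.
$49,200 is at or above the $5,000 minimum.

$49,200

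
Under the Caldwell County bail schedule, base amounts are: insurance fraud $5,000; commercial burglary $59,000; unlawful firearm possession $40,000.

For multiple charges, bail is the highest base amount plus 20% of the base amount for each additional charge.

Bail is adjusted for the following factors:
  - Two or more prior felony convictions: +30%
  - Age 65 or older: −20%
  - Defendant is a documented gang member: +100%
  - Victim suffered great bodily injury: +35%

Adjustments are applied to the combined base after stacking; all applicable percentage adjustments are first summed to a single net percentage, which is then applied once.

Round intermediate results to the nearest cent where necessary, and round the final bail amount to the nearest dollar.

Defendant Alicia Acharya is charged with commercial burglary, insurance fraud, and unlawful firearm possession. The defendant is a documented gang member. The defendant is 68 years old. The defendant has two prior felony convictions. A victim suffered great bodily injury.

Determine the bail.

$166,600

Base amounts from the schedule: commercial burglary $59,000; insurance fraud $5,000; unlawful firearm possession $40,000.
Stacking rule: highest base plus 20% of each additional charge. Highest is commercial burglary at $59,000. Additional: $5,000 × 20% = $1,000; $40,000 × 20% = $8,000. Combined base = $59,000 + $9,000 = $68,000.
Net percentage adjustment: +30% −20% +100% +35% = +145%. $68,000 × 2.45 = $166,600.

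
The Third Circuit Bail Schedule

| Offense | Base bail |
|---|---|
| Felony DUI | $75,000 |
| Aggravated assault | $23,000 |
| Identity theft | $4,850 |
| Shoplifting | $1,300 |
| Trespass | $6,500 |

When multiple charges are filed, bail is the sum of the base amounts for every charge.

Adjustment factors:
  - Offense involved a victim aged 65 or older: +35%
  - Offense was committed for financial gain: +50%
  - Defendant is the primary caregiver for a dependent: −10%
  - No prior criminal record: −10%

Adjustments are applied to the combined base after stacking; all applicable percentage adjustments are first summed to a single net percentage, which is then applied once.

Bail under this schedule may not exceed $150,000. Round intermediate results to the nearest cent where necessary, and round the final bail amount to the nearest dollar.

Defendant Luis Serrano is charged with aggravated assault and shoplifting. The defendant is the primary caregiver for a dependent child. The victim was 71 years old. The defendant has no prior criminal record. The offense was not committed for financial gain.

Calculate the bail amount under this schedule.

Base amounts from the schedule: aggravated assault $23,000; shoplifting $1,300.
Stacking rule: sum of all bases. $23,000 + $1,300 = $24,300.
Net percentage adjustment: +35% −10% −10% = +15%. $24,300 × 1.15 = $27,945.
$27,945 is within the $150,000 maximum.

$27,945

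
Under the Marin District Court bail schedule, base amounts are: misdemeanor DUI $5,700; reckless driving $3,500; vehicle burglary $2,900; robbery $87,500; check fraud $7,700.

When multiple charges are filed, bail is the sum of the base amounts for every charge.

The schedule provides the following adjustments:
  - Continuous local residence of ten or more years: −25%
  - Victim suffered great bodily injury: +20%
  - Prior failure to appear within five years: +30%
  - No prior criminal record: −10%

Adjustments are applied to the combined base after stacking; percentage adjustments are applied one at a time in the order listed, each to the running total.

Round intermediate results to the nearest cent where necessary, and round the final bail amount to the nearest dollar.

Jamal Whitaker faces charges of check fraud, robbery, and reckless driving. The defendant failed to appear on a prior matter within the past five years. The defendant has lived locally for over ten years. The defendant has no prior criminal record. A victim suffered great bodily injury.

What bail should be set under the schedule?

Base amounts from the schedule: check fraud $7,700; robbery $87,500; reckless driving $3,500.
Stacking rule: sum of all bases. $7,700 + $87,500 + $3,500 = $98,700.
Continuous local residence of ten or more years (−25%): $98,700 × 0.75 = $74,025.
Victim suffered great bodily injury (+20%): $74,025 × 1.2 = $88,830.
Prior failure to appear within five years (+30%): $88,830 × 1.3 = $115,479.
No prior criminal record (−10%): $115,479 × 0.9 = $103,931.10.
Rounded to the nearest dollar: $103,931.

$103,931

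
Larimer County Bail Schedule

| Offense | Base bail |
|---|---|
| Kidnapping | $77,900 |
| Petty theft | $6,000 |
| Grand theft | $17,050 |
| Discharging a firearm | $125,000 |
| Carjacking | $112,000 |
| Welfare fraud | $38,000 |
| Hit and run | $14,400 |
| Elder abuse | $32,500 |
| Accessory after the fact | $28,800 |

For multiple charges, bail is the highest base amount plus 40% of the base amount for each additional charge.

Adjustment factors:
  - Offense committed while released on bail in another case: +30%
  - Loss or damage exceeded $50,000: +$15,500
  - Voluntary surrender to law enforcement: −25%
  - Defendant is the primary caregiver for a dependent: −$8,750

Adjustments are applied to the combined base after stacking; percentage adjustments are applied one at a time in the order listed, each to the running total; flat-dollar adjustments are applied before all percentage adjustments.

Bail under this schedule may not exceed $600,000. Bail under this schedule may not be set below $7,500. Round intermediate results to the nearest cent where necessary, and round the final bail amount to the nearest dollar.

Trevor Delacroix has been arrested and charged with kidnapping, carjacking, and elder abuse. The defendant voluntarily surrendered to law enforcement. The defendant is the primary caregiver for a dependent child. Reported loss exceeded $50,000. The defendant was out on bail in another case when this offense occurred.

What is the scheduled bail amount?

$158,837

Base amounts from the schedule: kidnapping $77,900; carjacking $112,000; elder abuse $32,500.
Stacking rule: highest base plus 40% of each additional charge. Highest is carjacking at $112,000. Additional: $77,900 × 40% = $31,160; $32,500 × 40% = $13,000. Combined base = $112,000 + $44,160 = $156,160.
Loss or damage exceeded $50,000 (+$15,500 flat): $156,160 + $15,500 = $171,660.
Defendant is the primary caregiver for a dependent (−$8,750 flat): $171,660 − $8,750 = $162,910.
Offense committed while released on bail in another case (+30%): $162,910 × 1.3 = $211,783.
Voluntary surrender to law enforcement (−25%): $211,783 × 0.75 = $158,837.25.
$158,837.25 is within the $600,000 maximum.
$158,837.25 is at or above the $7,500 minimum.
Rounded to the nearest dollar: $158,837.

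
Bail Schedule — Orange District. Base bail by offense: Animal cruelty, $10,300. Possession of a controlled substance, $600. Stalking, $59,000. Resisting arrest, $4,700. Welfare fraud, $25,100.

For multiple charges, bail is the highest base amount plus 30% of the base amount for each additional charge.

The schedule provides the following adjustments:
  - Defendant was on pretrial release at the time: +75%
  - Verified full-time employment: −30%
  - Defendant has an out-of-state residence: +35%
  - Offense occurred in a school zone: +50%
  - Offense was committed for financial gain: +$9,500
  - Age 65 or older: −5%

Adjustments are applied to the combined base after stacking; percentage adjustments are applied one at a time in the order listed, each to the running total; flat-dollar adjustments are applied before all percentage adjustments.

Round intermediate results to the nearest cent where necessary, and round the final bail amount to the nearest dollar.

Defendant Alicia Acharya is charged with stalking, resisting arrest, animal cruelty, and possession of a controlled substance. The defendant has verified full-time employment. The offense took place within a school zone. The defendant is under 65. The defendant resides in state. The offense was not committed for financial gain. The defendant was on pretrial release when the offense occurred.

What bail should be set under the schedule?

$117,012

Base amounts from the schedule: stalking $59,000; resisting arrest $4,700; animal cruelty $10,300; possession of a controlled substance $600.
Stacking rule: highest base plus 30% of each additional charge. Highest is stalking at $59,000. Additional: $4,700 × 30% = $1,410; $10,300 × 30% = $3,090; $600 × 30% = $180. Combined base = $59,000 + $4,680 = $63,680.
Defendant was on pretrial release at the time (+75%): $63,680 × 1.75 = $111,440.
Verified full-time employment (−30%): $111,440 × 0.7 = $78,008.
Offense occurred in a school zone (+50%): $78,008 × 1.5 = $117,012.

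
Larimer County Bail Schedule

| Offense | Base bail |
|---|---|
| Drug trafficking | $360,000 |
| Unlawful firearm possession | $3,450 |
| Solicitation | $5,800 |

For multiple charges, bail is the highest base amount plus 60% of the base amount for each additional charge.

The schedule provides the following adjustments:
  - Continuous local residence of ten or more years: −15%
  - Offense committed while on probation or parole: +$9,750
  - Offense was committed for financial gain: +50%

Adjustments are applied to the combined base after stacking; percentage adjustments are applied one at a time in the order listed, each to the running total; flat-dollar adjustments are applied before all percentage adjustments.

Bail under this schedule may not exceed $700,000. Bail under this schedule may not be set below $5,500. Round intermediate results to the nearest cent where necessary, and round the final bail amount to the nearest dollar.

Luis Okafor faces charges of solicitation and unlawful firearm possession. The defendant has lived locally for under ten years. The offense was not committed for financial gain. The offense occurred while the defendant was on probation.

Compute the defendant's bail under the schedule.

Base amounts from the schedule: solicitation $5,800; unlawful firearm possession $3,450.
Stacking rule: highest base plus 60% of each additional charge. Highest is solicitation at $5,800. Additional: $3,450 × 60% = $2,070. Combined base = $5,800 + $2,070 = $7,870.
Offense committed while on probation or parole (+$9,750 flat): $7,870 + $9,750 = $17,620.
$17,620 is within the $700,000 maximum.
$17,620 is at or above the $5,500 minimum.

$17,620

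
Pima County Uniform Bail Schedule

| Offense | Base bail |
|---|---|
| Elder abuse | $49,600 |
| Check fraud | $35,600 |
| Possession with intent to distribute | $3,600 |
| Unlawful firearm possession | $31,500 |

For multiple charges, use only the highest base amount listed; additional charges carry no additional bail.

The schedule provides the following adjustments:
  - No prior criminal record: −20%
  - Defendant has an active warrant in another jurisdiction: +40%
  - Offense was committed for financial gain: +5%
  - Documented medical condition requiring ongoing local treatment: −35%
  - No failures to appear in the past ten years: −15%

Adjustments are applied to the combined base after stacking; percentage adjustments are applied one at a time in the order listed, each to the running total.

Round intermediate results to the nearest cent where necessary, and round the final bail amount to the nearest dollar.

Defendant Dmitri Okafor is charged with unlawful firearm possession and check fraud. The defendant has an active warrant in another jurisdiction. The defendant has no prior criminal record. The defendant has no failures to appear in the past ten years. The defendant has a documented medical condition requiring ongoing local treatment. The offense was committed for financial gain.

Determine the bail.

Base amounts from the schedule: unlawful firearm possession $31,500; check fraud $35,600.
Stacking rule: use the highest base only. Highest is check fraud at $35,600. Combined base = $35,600.
No prior criminal record (−20%): $35,600 × 0.8 = $28,480.
Defendant has an active warrant in another jurisdiction (+40%): $28,480 × 1.4 = $39,872.
Offense was committed for financial gain (+5%): $39,872 × 1.05 = $41,865.60.
Documented medical condition requiring ongoing local treatment (−35%): $41,865.60 × 0.65 = $27,212.64.
No failures to appear in the past ten years (−15%): $27,212.64 × 0.85 = $23,130.74.
Rounded to the nearest dollar: $23,131.

$23,131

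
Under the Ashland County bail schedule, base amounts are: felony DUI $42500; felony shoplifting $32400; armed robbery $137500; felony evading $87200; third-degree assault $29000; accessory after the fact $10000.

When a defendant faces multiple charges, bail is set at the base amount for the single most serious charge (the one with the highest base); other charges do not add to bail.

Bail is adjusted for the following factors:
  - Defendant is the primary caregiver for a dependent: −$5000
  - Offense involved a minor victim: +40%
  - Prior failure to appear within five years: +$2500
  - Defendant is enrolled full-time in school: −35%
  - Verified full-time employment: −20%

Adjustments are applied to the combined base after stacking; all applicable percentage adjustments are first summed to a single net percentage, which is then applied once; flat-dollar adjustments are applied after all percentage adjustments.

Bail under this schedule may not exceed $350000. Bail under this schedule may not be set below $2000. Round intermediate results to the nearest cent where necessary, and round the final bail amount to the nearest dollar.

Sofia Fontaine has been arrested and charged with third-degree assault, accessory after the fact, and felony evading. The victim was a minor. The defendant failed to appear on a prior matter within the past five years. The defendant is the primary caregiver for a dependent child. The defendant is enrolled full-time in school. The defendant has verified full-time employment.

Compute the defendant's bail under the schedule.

$71620

Base amounts from the schedule: third-degree assault $29000; accessory after the fact $10000; felony evading $87200.
Stacking rule: use the highest base only. Highest is felony evading at $87200. Combined base = $87200.
Net percentage adjustment: +40% −35% −20% = −15%. $87200 × 0.85 = $74120.
Defendant is the primary caregiver for a dependent (−$5000 flat): $74120 − $5000 = $69120.
Prior failure to appear within five years (+$2500 flat): $69120 + $2500 = $71620.
$71620 is within the $350000 maximum.
$71620 is at or above the $2000 minimum.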